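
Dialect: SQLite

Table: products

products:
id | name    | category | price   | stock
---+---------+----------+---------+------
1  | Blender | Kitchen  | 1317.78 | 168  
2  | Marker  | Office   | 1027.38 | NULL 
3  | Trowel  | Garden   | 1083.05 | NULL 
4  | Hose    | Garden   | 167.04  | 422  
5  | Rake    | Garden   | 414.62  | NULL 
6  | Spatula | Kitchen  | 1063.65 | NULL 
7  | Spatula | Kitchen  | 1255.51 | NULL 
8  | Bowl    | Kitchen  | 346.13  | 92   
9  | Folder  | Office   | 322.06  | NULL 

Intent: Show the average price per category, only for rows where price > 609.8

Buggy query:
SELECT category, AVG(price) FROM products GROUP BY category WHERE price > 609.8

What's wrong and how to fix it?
Bug: WHERE cannot follow GROUP BY

Fix: Place WHERE between FROM and GROUP BY

Corrected query:
SELECT category, AVG(price) FROM products WHERE price > 609.8 GROUP BY category

Result:
category | AVG(price) 
---------+------------
Garden   | 1083.05    
Kitchen  | 1212.313333
Office   | 1027.38    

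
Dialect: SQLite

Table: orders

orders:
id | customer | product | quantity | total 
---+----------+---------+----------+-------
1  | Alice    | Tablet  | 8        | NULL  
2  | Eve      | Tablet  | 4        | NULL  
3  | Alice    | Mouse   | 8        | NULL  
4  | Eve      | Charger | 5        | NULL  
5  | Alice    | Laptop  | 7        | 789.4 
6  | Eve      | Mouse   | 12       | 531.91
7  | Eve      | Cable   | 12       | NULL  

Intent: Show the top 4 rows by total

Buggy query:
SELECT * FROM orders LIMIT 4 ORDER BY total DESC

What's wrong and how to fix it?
Bug: ORDER BY cannot follow LIMIT; LIMIT is the final clause

Fix: Sort with ORDER BY, then apply LIMIT

Corrected query:
SELECT * FROM orders ORDER BY total DESC LIMIT 4

Result:
id | customer | product | quantity | total 
---+----------+---------+----------+-------
5  | Alice    | Laptop  | 7        | 789.4 
6  | Eve      | Mouse   | 12       | 531.91
1  | Alice    | Tablet  | 8        | NULL  
2  | Eve      | Tablet  | 4        | NULL  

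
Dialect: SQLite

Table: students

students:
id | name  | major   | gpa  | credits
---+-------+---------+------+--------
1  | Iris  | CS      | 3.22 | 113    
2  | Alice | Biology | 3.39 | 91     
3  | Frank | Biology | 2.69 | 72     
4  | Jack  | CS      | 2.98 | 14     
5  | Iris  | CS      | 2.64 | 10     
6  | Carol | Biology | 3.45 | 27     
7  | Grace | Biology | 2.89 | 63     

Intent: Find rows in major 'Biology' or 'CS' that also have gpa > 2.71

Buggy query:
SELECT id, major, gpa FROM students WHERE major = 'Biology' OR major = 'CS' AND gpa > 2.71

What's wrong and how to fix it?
Bug: Without parentheses, AND is evaluated before OR, so the gpa filter only applies to the 'CS' branch

Fix: Add parentheses around the OR so the AND applies to both alternatives

Corrected query:
SELECT id, major, gpa FROM students WHERE (major = 'Biology' OR major = 'CS') AND gpa > 2.71

Result:
id | major   | gpa 
---+---------+-----
1  | CS      | 3.22
2  | Biology | 3.39
4  | CS      | 2.98
6  | Biology | 3.45
7  | Biology | 2.89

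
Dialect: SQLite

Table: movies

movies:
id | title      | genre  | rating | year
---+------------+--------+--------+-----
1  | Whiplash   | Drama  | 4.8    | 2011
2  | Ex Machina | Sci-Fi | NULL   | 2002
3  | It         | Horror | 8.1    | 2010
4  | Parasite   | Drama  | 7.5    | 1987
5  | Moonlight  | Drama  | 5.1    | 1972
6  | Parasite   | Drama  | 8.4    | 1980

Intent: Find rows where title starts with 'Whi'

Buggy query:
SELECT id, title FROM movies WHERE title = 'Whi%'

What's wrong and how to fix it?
Bug: Wildcards only work with LIKE; '=' treats '%' as a literal character

Fix: Replace '=' with LIKE so 'Whi%' is treated as a pattern

Corrected query:
SELECT id, title FROM movies WHERE title LIKE 'Whi%'

Result:
id | title   
---+---------
1  | Whiplash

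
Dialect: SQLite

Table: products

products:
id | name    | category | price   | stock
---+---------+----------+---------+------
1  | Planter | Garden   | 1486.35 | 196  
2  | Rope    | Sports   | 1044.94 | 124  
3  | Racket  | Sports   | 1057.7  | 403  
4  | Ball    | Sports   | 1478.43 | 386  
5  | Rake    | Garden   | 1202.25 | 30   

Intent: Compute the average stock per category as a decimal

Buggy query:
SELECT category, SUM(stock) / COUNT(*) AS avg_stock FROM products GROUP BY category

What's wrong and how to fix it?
Bug: Both operands are integers, so '/' performs integer division and truncates

Fix: Multiply by 1.0 (or CAST to REAL) to force floating-point division

Corrected query:
SELECT category, SUM(stock) * 1.0 / COUNT(*) AS avg_stock FROM products GROUP BY category

Result:
category | avg_stock 
---------+-----------
Garden   | 113       
Sports   | 304.333333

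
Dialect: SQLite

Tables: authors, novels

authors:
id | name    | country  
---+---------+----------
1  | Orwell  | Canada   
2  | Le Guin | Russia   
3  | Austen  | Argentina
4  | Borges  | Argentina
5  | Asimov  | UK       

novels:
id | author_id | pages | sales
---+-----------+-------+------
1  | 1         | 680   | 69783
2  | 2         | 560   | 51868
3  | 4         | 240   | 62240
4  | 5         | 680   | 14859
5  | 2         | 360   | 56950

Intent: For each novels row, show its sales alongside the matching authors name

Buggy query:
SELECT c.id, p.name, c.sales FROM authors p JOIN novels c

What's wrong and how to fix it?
Bug: Missing join condition: each novels row is matched to all authors rows instead of just its own

Fix: Specify the join condition linking the foreign key to the parent id

Corrected query:
SELECT c.id, p.name, c.sales FROM authors p JOIN novels c ON c.author_id = p.id

Result:
id | name    | sales
---+---------+------
1  | Orwell  | 69783
2  | Le Guin | 51868
3  | Borges  | 62240
4  | Asimov  | 14859
5  | Le Guin | 56950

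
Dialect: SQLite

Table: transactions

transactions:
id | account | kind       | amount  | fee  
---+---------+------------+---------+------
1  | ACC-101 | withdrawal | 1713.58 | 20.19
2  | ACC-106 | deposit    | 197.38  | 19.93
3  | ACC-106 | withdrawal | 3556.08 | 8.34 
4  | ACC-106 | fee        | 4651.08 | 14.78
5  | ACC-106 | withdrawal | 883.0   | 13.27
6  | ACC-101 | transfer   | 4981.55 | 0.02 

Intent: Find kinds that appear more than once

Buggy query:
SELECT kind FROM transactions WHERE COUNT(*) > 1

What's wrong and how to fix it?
Bug: WHERE can't reference COUNT(*); aggregates are computed after WHERE

Fix: Group first, then use HAVING for the count condition

Corrected query:
SELECT kind FROM transactions GROUP BY kind HAVING COUNT(*) > 1

Result:
kind      
----------
withdrawal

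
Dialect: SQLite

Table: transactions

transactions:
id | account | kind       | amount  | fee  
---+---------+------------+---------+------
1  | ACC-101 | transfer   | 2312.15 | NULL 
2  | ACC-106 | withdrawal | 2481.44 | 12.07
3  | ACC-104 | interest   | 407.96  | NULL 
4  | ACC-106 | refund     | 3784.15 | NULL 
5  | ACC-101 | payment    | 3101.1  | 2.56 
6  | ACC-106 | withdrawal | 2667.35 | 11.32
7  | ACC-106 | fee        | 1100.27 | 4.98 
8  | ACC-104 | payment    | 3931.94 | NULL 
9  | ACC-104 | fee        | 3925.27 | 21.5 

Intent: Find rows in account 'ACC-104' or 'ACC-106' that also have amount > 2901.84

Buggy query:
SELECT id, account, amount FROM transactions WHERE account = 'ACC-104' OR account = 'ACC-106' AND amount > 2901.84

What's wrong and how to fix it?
Bug: Without parentheses, AND is evaluated before OR, so the amount filter only applies to the 'ACC-106' branch

Fix: Group the OR with parentheses (or use IN), then AND the threshold

Corrected query:
SELECT id, account, amount FROM transactions WHERE (account = 'ACC-104' OR account = 'ACC-106') AND amount > 2901.84

Result:
id | account | amount 
---+---------+--------
4  | ACC-106 | 3784.15
8  | ACC-104 | 3931.94
9  | ACC-104 | 3925.27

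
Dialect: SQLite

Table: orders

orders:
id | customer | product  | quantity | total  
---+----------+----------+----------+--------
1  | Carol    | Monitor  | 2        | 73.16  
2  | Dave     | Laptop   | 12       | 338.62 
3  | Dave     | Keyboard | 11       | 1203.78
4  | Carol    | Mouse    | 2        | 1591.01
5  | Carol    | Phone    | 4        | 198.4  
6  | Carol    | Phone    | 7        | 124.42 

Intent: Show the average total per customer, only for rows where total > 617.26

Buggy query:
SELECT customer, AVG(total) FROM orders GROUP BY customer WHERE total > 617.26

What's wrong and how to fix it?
Bug: Row-level WHERE must come before GROUP BY in the clause order

Fix: Place WHERE between FROM and GROUP BY

Corrected query:
SELECT customer, AVG(total) FROM orders WHERE total > 617.26 GROUP BY customer

Result:
customer | AVG(total)
---------+-----------
Carol    | 1591.01   
Dave     | 1203.78   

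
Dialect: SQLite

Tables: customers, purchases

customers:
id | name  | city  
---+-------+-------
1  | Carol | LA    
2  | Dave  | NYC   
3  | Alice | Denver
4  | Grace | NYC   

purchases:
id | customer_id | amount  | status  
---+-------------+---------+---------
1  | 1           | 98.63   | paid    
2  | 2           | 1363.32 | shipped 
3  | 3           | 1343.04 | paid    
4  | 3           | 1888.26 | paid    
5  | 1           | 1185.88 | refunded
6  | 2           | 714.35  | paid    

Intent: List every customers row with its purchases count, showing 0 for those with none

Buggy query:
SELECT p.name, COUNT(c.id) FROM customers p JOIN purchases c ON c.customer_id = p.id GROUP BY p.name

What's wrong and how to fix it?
Bug: An inner join excludes parents with zero children

Fix: Switch to LEFT JOIN to retain unmatched parent rows

Corrected query:
SELECT p.name, COUNT(c.id) FROM customers p LEFT JOIN purchases c ON c.customer_id = p.id GROUP BY p.name

Result:
name  | COUNT(c.id)
------+------------
Alice | 2          
Carol | 2          
Dave  | 2          
Grace | 0          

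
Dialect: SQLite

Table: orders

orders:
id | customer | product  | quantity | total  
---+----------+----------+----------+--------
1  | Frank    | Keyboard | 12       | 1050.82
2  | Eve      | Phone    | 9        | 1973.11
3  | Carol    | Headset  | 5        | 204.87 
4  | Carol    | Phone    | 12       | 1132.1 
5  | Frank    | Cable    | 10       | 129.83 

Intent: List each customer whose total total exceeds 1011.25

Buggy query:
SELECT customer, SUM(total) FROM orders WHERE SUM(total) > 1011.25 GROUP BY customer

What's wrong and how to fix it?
Bug: Aggregate functions cannot appear in a WHERE clause

Fix: Use HAVING (which filters groups after aggregation) instead of WHERE

Corrected query:
SELECT customer, SUM(total) FROM orders GROUP BY customer HAVING SUM(total) > 1011.25

Result:
customer | SUM(total)
---------+-----------
Carol    | 1336.97   
Eve      | 1973.11   
Frank    | 1180.65   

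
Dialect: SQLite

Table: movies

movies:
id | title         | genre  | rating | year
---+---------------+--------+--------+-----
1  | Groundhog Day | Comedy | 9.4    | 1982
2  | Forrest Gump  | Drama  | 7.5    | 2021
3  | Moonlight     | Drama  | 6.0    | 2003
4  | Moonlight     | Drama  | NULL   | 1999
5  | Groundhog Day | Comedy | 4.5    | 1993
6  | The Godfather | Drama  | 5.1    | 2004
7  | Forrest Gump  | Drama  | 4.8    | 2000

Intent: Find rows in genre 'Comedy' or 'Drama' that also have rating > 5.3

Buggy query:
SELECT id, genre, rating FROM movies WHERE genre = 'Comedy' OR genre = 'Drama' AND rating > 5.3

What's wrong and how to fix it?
Bug: AND binds tighter than OR, so this parses as genre = 'Comedy' OR (genre = 'Drama' AND rating > 5.3)

Fix: Group the OR with parentheses (or use IN), then AND the threshold

Corrected query:
SELECT id, genre, rating FROM movies WHERE (genre = 'Comedy' OR genre = 'Drama') AND rating > 5.3

Result:
id | genre  | rating
---+--------+-------
1  | Comedy | 9.4   
2  | Drama  | 7.5   
3  | Drama  | 6     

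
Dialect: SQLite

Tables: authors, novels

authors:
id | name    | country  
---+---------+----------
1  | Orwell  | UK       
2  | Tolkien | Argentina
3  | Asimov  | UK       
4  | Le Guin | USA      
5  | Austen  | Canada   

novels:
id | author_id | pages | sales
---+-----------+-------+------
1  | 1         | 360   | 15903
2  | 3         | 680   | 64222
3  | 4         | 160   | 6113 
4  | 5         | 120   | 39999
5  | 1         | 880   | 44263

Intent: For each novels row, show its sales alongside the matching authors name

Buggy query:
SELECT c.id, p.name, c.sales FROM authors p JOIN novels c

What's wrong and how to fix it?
Bug: JOIN with no ON clause produces a cartesian product; every novels row pairs with every authors row

Fix: Specify the join condition linking the foreign key to the parent id

Corrected query:
SELECT c.id, p.name, c.sales FROM authors p JOIN novels c ON c.author_id = p.id

Result:
id | name    | sales
---+---------+------
1  | Orwell  | 15903
2  | Asimov  | 64222
3  | Le Guin | 6113 
4  | Austen  | 39999
5  | Orwell  | 44263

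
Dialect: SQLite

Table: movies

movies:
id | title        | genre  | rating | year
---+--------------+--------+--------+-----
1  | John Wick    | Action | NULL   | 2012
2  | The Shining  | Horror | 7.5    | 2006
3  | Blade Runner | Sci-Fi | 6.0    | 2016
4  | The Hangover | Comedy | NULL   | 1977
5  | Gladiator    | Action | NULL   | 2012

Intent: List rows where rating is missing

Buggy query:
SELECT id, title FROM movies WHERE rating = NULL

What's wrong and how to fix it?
Bug: Comparing to NULL with '=' never matches; NULL = NULL is unknown, not true

Fix: Replace '= NULL' with 'IS NULL'

Corrected query:
SELECT id, title FROM movies WHERE rating IS NULL

Result:
id | title       
---+-------------
1  | John Wick   
4  | The Hangover
5  | Gladiator   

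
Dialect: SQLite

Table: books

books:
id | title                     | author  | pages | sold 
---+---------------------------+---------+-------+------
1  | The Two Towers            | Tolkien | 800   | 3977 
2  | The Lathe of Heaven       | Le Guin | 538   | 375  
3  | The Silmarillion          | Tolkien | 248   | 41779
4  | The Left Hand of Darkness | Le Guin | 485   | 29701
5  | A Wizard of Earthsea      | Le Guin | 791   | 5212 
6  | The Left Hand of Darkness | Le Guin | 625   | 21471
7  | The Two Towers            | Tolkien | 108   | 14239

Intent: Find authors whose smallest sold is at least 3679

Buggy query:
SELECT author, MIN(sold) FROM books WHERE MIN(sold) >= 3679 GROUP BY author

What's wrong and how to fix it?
Bug: Aggregates like MIN are computed per group after WHERE runs

Fix: Replace WHERE with HAVING after the GROUP BY

Corrected query:
SELECT author, MIN(sold) FROM books GROUP BY author HAVING MIN(sold) >= 3679

Result:
author  | MIN(sold)
--------+----------
Tolkien | 3977     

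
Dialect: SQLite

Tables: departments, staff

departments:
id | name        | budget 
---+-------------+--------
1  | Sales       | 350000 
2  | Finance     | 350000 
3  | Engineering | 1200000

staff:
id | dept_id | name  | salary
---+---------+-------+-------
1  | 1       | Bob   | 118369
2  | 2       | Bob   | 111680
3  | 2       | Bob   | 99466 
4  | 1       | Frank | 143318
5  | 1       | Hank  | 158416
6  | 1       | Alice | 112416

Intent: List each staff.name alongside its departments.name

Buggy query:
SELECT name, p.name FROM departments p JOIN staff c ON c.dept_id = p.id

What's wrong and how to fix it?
Bug: 'name' exists in both joined tables, so the database can't tell which one is meant

Fix: Prefix ambiguous columns with the table alias

Corrected query:
SELECT c.name, p.name FROM departments p JOIN staff c ON c.dept_id = p.id

Result:
name  | name   
------+--------
Bob   | Sales  
Bob   | Finance
Bob   | Finance
Frank | Sales  
Hank  | Sales  
Alice | Sales  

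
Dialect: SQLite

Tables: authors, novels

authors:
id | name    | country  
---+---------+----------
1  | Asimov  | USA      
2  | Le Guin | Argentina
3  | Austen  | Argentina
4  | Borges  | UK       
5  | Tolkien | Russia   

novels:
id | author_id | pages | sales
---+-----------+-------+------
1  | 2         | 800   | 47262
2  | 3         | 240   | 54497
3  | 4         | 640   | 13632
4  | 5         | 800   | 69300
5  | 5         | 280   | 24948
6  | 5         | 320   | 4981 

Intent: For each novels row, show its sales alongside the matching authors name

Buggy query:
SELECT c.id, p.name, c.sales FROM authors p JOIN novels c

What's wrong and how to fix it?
Bug: JOIN with no ON clause produces a cartesian product; every novels row pairs with every authors row

Fix: Specify the join condition linking the foreign key to the parent id

Corrected query:
SELECT c.id, p.name, c.sales FROM authors p JOIN novels c ON c.author_id = p.id

Result:
id | name    | sales
---+---------+------
1  | Le Guin | 47262
2  | Austen  | 54497
3  | Borges  | 13632
4  | Tolkien | 69300
5  | Tolkien | 24948
6  | Tolkien | 4981 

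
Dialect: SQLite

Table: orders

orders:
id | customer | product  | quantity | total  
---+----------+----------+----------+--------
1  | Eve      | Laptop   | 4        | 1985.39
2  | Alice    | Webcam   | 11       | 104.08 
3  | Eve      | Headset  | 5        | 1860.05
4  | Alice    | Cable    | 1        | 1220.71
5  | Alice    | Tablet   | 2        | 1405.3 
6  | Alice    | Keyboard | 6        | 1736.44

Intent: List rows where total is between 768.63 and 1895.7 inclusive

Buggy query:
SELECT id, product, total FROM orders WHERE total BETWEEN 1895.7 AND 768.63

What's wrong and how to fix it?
Bug: The bounds are reversed; BETWEEN a AND b requires a <= b to match anything

Fix: Swap the bounds so the smaller value comes first

Corrected query:
SELECT id, product, total FROM orders WHERE total BETWEEN 768.63 AND 1895.7

Result:
id | product  | total  
---+----------+--------
3  | Headset  | 1860.05
4  | Cable    | 1220.71
5  | Tablet   | 1405.3 
6  | Keyboard | 1736.44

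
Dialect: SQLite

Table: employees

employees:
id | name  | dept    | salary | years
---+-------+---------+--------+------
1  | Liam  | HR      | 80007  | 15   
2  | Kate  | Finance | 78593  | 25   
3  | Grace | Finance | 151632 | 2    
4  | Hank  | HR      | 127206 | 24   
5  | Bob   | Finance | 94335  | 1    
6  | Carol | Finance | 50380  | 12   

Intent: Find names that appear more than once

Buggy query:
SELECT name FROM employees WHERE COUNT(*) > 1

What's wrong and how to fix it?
Bug: WHERE can't reference COUNT(*); aggregates are computed after WHERE

Fix: GROUP BY name, then filter groups with HAVING COUNT(*) > 1

Corrected query:
SELECT name FROM employees GROUP BY name HAVING COUNT(*) > 1

Result:
(no rows)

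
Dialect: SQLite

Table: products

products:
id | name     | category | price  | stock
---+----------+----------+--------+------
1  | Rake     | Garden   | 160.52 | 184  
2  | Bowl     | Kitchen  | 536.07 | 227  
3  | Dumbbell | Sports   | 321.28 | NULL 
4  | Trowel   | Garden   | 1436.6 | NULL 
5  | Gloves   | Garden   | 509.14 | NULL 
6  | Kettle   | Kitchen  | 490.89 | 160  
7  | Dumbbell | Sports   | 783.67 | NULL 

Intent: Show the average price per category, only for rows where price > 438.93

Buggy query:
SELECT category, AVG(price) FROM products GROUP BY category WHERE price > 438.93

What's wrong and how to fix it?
Bug: WHERE cannot follow GROUP BY

Fix: Place WHERE between FROM and GROUP BY

Corrected query:
SELECT category, AVG(price) FROM products WHERE price > 438.93 GROUP BY category

Result:
category | AVG(price)
---------+-----------
Garden   | 972.87    
Kitchen  | 513.48    
Sports   | 783.67    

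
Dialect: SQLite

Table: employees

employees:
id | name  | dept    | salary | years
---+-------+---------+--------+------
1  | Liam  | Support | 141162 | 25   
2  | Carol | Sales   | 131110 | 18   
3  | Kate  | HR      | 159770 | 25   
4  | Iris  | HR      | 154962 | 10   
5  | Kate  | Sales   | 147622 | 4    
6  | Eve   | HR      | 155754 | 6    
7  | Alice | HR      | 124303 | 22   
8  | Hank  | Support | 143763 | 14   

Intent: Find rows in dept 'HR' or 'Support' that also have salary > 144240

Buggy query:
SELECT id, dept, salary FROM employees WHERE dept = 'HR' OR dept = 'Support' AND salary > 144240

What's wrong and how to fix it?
Bug: Without parentheses, AND is evaluated before OR, so the salary filter only applies to the 'Support' branch

Fix: Add parentheses around the OR so the AND applies to both alternatives

Corrected query:
SELECT id, dept, salary FROM employees WHERE (dept = 'HR' OR dept = 'Support') AND salary > 144240

Result:
id | dept | salary
---+------+-------
3  | HR   | 159770
4  | HR   | 154962
6  | HR   | 155754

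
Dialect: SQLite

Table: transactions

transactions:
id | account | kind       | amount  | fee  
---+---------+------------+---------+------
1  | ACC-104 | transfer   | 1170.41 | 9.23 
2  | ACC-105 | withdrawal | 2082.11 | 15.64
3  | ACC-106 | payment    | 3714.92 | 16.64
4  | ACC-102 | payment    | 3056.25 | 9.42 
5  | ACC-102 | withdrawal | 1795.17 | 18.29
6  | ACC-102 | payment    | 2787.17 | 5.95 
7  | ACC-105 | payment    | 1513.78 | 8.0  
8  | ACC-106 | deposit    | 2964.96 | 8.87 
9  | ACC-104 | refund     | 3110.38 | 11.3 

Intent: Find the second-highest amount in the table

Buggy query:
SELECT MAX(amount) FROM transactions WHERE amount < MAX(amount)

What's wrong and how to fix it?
Bug: MAX(amount) on the right of the comparison is an aggregate-in-WHERE error

Fix: Put the inner MAX in a scalar subquery

Corrected query:
SELECT MAX(amount) FROM transactions WHERE amount < (SELECT MAX(amount) FROM transactions)

Result:
MAX(amount)
-----------
3110.38    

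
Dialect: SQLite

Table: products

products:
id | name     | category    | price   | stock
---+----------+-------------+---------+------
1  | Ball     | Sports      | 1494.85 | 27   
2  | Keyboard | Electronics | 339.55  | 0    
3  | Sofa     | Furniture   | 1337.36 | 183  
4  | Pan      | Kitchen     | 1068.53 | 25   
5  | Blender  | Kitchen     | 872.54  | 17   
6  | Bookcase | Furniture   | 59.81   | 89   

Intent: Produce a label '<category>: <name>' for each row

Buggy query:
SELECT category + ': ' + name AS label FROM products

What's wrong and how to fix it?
Bug: '+' is numeric addition; on text columns SQLite converts them to 0 instead of concatenating

Fix: Replace + with || to concatenate text

Corrected query:
SELECT category || ': ' || name AS label FROM products

Result:
label                
---------------------
Sports: Ball         
Electronics: Keyboard
Furniture: Sofa      
Kitchen: Pan         
Kitchen: Blender     
Furniture: Bookcase  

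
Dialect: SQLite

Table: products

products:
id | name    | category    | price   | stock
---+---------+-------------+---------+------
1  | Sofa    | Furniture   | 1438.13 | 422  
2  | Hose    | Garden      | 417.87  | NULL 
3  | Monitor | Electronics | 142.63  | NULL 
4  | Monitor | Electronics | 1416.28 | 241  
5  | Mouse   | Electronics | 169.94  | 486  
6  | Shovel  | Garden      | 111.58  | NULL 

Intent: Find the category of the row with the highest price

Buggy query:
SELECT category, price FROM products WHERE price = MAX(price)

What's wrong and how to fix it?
Bug: WHERE is evaluated per row; an aggregate over the whole table isn't defined there

Fix: Use a subquery: WHERE price = (SELECT MAX(price) FROM products)

Corrected query:
SELECT category, price FROM products WHERE price = (SELECT MAX(price) FROM products)

Result:
category  | price  
----------+--------
Furniture | 1438.13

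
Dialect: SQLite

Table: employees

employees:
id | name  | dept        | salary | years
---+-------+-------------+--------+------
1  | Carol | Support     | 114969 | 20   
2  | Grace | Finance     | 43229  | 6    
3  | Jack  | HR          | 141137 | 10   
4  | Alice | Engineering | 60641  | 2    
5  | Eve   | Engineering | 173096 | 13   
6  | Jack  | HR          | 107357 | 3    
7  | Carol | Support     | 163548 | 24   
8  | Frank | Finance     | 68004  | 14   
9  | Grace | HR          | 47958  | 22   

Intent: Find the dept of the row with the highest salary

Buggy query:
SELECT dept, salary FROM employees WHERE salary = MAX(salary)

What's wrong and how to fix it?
Bug: MAX(salary) is an aggregate and cannot be used directly in WHERE

Fix: Wrap MAX in a scalar subquery so WHERE compares against a single value

Corrected query:
SELECT dept, salary FROM employees WHERE salary = (SELECT MAX(salary) FROM employees)

Result:
dept        | salary
------------+-------
Engineering | 173096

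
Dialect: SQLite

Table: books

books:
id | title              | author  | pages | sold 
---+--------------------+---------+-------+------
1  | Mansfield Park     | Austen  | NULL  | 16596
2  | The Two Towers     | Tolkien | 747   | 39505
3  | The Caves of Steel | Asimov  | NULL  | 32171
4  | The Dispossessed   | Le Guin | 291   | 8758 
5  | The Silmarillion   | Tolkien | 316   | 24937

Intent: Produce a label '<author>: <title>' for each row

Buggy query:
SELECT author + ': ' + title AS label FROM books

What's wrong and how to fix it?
Bug: '+' is numeric addition; on text columns SQLite converts them to 0 instead of concatenating

Fix: Replace + with || to concatenate text

Corrected query:
SELECT author || ': ' || title AS label FROM books

Result:
label                     
--------------------------
Austen: Mansfield Park    
Tolkien: The Two Towers   
Asimov: The Caves of Steel
Le Guin: The Dispossessed 
Tolkien: The Silmarillion 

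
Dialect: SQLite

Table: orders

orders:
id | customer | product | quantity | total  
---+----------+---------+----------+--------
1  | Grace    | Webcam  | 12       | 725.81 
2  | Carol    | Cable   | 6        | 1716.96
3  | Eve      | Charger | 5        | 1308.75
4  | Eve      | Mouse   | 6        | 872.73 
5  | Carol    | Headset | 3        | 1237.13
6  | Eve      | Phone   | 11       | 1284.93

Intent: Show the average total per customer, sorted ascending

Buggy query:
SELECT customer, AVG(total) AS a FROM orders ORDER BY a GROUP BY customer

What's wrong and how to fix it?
Bug: GROUP BY must precede ORDER BY

Fix: Move ORDER BY to the end, after GROUP BY

Corrected query:
SELECT customer, AVG(total) AS a FROM orders GROUP BY customer ORDER BY a

Result:
customer | a       
---------+---------
Grace    | 725.81  
Eve      | 1155.47 
Carol    | 1477.045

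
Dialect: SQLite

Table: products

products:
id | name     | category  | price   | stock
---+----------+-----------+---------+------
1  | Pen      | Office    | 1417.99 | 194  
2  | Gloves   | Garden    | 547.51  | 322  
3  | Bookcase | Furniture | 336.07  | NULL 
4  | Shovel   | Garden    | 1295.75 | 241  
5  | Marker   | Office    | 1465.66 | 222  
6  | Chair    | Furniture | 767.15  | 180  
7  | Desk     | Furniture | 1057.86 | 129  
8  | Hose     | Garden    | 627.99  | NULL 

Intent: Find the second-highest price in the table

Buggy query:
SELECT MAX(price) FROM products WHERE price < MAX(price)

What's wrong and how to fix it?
Bug: The inner MAX is an aggregate inside WHERE, which is not allowed

Fix: Compute the overall MAX in a subquery, then take MAX of rows below it

Corrected query:
SELECT MAX(price) FROM products WHERE price < (SELECT MAX(price) FROM products)

Result:
MAX(price)
----------
1417.99   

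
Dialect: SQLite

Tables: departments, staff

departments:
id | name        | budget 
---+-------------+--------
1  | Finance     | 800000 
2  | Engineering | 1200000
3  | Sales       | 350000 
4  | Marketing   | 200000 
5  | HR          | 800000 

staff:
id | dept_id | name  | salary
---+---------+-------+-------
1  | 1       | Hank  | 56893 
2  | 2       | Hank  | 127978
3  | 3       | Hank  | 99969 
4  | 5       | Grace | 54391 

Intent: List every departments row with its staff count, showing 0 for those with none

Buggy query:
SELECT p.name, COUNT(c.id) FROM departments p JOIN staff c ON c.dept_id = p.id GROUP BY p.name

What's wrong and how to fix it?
Bug: An inner join excludes parents with zero children

Fix: Use LEFT JOIN so parents without children still appear (COUNT(c.id) gives 0)

Corrected query:
SELECT p.name, COUNT(c.id) FROM departments p LEFT JOIN staff c ON c.dept_id = p.id GROUP BY p.name

Result:
name        | COUNT(c.id)
------------+------------
Engineering | 1          
Finance     | 1          
HR          | 1          
Marketing   | 0          
Sales       | 1          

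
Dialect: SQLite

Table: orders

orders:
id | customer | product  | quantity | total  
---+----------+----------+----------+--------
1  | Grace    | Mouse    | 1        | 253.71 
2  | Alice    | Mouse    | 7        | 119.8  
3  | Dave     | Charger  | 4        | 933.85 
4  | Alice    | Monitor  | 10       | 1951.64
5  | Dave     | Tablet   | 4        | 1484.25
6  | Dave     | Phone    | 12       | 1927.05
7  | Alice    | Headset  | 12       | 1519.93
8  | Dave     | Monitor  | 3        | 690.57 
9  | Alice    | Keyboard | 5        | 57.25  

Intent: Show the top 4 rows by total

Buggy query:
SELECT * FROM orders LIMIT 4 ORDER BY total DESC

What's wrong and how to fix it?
Bug: LIMIT must come after ORDER BY

Fix: Sort with ORDER BY, then apply LIMIT

Corrected query:
SELECT * FROM orders ORDER BY total DESC LIMIT 4

Result:
id | customer | product | quantity | total  
---+----------+---------+----------+--------
4  | Alice    | Monitor | 10       | 1951.64
6  | Dave     | Phone   | 12       | 1927.05
7  | Alice    | Headset | 12       | 1519.93
5  | Dave     | Tablet  | 4        | 1484.25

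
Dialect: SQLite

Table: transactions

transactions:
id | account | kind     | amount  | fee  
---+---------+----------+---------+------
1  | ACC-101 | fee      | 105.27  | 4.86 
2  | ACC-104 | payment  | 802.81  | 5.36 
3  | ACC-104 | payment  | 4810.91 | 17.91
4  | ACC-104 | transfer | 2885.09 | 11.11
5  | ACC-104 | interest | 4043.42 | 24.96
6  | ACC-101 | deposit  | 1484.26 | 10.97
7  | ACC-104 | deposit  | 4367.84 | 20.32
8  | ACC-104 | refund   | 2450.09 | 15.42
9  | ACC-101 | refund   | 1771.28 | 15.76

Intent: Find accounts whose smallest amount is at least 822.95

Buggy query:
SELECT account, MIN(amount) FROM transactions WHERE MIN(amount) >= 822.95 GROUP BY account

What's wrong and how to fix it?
Bug: MIN() in WHERE is a misuse of aggregate

Fix: Use HAVING for the per-group MIN condition

Corrected query:
SELECT account, MIN(amount) FROM transactions GROUP BY account HAVING MIN(amount) >= 822.95

Result:
(no rows)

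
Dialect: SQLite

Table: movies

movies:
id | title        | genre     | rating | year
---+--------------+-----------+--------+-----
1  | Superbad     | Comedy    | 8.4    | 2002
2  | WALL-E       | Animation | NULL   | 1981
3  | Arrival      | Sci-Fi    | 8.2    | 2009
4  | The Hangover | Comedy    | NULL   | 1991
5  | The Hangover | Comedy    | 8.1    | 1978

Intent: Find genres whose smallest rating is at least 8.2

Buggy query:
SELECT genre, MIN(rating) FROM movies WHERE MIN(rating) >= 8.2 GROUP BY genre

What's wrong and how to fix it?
Bug: Aggregates like MIN are computed per group after WHERE runs

Fix: Replace WHERE with HAVING after the GROUP BY

Corrected query:
SELECT genre, MIN(rating) FROM movies GROUP BY genre HAVING MIN(rating) >= 8.2

Result:
genre  | MIN(rating)
-------+------------
Sci-Fi | 8.2        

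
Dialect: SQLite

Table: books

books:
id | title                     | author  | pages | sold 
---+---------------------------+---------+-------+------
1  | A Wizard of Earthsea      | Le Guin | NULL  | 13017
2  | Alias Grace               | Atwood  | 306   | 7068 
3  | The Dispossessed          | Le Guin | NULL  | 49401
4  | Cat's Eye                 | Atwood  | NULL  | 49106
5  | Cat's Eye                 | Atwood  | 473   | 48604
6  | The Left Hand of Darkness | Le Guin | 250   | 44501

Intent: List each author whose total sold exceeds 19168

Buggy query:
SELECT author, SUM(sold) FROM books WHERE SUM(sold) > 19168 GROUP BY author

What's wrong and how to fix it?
Bug: SUM(sold) is an aggregate, but WHERE filters rows before aggregation

Fix: Move the aggregate condition to a HAVING clause

Corrected query:
SELECT author, SUM(sold) FROM books GROUP BY author HAVING SUM(sold) > 19168

Result:
author  | SUM(sold)
--------+----------
Atwood  | 104778   
Le Guin | 106919   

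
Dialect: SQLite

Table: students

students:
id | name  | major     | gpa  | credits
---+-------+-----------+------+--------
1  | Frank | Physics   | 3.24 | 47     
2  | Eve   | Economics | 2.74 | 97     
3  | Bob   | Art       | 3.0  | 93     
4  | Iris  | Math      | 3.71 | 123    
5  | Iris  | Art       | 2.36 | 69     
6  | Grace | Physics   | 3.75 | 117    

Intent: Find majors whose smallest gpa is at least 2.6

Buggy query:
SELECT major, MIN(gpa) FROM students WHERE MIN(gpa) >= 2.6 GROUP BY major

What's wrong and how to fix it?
Bug: Aggregates like MIN are computed per group after WHERE runs

Fix: Replace WHERE with HAVING after the GROUP BY

Corrected query:
SELECT major, MIN(gpa) FROM students GROUP BY major HAVING MIN(gpa) >= 2.6

Result:
major     | MIN(gpa)
----------+---------
Economics | 2.74    
Math      | 3.71    
Physics   | 3.24    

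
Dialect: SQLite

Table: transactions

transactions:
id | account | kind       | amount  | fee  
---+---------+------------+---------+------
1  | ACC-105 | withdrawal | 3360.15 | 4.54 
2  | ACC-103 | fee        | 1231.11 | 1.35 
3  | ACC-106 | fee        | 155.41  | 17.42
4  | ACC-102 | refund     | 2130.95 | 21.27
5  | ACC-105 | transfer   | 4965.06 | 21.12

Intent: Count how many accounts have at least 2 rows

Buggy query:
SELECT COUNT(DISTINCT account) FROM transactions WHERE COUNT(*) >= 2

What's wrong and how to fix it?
Bug: COUNT(*) cannot appear in WHERE; the per-group count doesn't exist yet

Fix: Group first with HAVING COUNT(*) >= 2, then COUNT the resulting groups

Corrected query:
SELECT COUNT(*) FROM (SELECT account FROM transactions GROUP BY account HAVING COUNT(*) >= 2)

Result:
COUNT(*)
--------
1       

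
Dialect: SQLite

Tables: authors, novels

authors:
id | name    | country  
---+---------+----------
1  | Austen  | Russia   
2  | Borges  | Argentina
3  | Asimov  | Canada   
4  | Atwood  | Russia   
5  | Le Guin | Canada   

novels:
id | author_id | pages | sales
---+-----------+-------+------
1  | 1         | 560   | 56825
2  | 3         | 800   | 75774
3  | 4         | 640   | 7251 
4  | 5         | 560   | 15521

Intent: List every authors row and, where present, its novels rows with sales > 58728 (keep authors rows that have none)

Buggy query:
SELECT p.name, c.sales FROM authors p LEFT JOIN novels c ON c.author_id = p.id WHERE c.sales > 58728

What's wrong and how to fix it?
Bug: A WHERE condition on the right-hand table after LEFT JOIN drops unmatched parents

Fix: Put 'c.sales > 58728' in the JOIN's ON clause instead of WHERE

Corrected query:
SELECT p.name, c.sales FROM authors p LEFT JOIN novels c ON c.author_id = p.id AND c.sales > 58728

Result:
name    | sales
--------+------
Austen  | NULL 
Borges  | NULL 
Asimov  | 75774
Atwood  | NULL 
Le Guin | NULL 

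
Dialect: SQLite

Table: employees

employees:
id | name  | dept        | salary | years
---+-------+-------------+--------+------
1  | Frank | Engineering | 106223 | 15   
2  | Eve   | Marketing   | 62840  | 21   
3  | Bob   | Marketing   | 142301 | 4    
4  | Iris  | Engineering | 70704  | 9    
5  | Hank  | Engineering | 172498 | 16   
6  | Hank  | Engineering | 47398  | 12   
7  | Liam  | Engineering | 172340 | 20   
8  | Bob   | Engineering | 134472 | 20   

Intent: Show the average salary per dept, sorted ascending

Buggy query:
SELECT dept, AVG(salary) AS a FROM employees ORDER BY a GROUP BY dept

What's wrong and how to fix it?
Bug: ORDER BY appears before GROUP BY; SQL clause order requires GROUP BY first

Fix: Reorder: SELECT … FROM … GROUP BY … ORDER BY …

Corrected query:
SELECT dept, AVG(salary) AS a FROM employees GROUP BY dept ORDER BY a

Result:
dept        | a       
------------+---------
Marketing   | 102570.5
Engineering | 117272.5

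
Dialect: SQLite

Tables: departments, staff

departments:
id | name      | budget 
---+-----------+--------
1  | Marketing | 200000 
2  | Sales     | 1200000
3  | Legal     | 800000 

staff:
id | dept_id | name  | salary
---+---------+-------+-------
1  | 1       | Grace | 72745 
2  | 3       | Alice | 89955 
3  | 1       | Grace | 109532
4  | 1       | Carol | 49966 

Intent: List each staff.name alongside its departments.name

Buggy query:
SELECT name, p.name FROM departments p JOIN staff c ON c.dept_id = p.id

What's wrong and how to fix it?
Bug: Both tables have a 'name' column; the unqualified reference is ambiguous

Fix: Prefix ambiguous columns with the table alias

Corrected query:
SELECT c.name, p.name FROM departments p JOIN staff c ON c.dept_id = p.id

Result:
name  | name     
------+----------
Grace | Marketing
Alice | Legal    
Grace | Marketing
Carol | Marketing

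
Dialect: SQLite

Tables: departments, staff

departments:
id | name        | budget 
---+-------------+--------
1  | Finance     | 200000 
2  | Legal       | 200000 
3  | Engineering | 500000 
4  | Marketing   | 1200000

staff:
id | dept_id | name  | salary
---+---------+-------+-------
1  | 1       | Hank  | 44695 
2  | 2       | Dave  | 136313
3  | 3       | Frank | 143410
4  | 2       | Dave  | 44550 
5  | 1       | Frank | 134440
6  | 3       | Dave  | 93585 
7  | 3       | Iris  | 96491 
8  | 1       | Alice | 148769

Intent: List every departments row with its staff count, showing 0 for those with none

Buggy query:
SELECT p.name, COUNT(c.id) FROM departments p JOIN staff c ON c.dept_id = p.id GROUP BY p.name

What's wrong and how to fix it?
Bug: An inner join excludes parents with zero children

Fix: Switch to LEFT JOIN to retain unmatched parent rows

Corrected query:
SELECT p.name, COUNT(c.id) FROM departments p LEFT JOIN staff c ON c.dept_id = p.id GROUP BY p.name

Result:
name        | COUNT(c.id)
------------+------------
Engineering | 3          
Finance     | 3          
Legal       | 2          
Marketing   | 0          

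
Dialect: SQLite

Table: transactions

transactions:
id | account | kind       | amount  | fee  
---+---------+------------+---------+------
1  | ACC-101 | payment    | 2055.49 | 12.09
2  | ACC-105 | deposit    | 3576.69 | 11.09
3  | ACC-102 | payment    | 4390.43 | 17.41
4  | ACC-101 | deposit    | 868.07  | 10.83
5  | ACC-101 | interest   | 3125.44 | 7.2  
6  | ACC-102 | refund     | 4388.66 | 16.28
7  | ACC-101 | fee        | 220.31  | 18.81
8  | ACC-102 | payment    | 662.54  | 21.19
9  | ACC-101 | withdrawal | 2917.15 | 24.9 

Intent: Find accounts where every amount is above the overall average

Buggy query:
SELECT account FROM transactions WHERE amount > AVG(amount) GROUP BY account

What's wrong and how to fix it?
Bug: WHERE evaluates per row before aggregation, so AVG() is unavailable

Fix: Compute the overall average in a scalar subquery and compare each group's MIN against it in HAVING

Corrected query:
SELECT account FROM transactions GROUP BY account HAVING MIN(amount) > (SELECT AVG(amount) FROM transactions)

Result:
account
-------
ACC-105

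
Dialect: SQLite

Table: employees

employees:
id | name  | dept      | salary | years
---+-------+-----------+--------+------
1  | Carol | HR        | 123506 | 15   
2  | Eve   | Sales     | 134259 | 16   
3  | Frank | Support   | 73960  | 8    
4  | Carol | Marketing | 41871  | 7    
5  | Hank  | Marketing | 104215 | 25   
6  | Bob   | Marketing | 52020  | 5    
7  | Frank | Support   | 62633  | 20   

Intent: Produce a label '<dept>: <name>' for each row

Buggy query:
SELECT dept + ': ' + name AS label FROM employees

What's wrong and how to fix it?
Bug: SQLite uses || for string concatenation; + coerces text to numbers (yielding 0)

Fix: Replace + with || to concatenate text

Corrected query:
SELECT dept || ': ' || name AS label FROM employees

Result:
label           
----------------
HR: Carol       
Sales: Eve      
Support: Frank  
Marketing: Carol
Marketing: Hank 
Marketing: Bob  
Support: Frank  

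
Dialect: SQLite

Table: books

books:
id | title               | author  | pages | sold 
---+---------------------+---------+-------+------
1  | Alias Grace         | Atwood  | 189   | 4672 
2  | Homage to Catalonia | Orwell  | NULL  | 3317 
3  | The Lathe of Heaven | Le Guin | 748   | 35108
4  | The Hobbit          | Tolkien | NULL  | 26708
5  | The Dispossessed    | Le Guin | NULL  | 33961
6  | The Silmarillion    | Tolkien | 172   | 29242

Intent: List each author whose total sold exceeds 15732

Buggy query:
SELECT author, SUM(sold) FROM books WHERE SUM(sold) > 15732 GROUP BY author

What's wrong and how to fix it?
Bug: WHERE runs before GROUP BY, so aggregates aren't available there

Fix: Use HAVING (which filters groups after aggregation) instead of WHERE

Corrected query:
SELECT author, SUM(sold) FROM books GROUP BY author HAVING SUM(sold) > 15732

Result:
author  | SUM(sold)
--------+----------
Le Guin | 69069    
Tolkien | 55950    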